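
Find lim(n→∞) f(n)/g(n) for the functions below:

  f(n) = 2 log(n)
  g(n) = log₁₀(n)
log(100)

Since 2 log(n) and log₁₀(n) have the same growth rate (O(log n)),
the ratio converges to a constant: log(100).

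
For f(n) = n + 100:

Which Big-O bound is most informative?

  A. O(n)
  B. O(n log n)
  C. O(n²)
A

f(n) = n + 100 is O(n).
All listed options are valid Big-O bounds (upper bounds),
but O(n) is the tightest (smallest valid bound).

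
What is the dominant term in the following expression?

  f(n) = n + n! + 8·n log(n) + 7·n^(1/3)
n!

Looking at each term:
  - n is O(n)
  - n! is O(n!)
  - 8·n log(n) is O(n log n)
  - 7·n^(1/3) is O(n^(1/3))

The term n! (O(n!)) grows fastest and dominates all others.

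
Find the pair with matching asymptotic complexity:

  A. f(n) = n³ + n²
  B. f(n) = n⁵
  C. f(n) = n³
A and C

Examining each function:
  A. n³ + n² is O(n³)
  B. n⁵ is O(n⁵)
  C. n³ is O(n³)

Functions A and C both have the same complexity class.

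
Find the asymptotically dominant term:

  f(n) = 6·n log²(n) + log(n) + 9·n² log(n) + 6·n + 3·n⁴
3·n⁴

Looking at each term:
  - 6·n log²(n) is O(n log² n)
  - log(n) is O(log n)
  - 9·n² log(n) is O(n² log n)
  - 6·n is O(n)
  - 3·n⁴ is O(n⁴)

The term 3·n⁴ (O(n⁴)) grows fastest and dominates all others.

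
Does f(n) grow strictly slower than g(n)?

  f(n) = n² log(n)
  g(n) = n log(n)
False

f(n) = n² log(n) is O(n² log n), and g(n) = n log(n) is O(n log n).
Since O(n² log n) grows faster than or equal to O(n log n), f(n) = o(g(n)) is false.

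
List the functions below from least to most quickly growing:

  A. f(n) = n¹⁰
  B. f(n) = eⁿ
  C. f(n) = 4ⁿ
A < B < C

Comparing growth rates:
A = n¹⁰ is O(n¹⁰)
B = eⁿ is O(eⁿ)
C = 4ⁿ is O(4ⁿ)

Therefore, the order from slowest to fastest is: A < B < C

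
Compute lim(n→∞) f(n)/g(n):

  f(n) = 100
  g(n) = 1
100

Since 100 and 1 have the same growth rate (O(1)),
the ratio converges to a constant: 100.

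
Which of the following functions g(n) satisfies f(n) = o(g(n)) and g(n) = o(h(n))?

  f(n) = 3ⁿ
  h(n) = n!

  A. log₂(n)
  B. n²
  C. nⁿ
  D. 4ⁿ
D

We need g(n) with 3ⁿ = o(g(n)) and g(n) = o(n!), i.e. O(3ⁿ) ≺ g ≺ O(n!).
Check each option:
  A. log₂(n) — O(log n) does not grow strictly faster than f(n)
  B. n² — O(n²) does not grow strictly faster than f(n)
  C. nⁿ — O(nⁿ) does not grow strictly slower than h(n)
  D. 4ⁿ — O(4ⁿ) is strictly between O(3ⁿ) and O(n!) ✓

Only option D (4ⁿ) lies strictly between.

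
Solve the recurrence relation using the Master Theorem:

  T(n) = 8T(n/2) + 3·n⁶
Θ(n⁶)

Master Theorem: a = 8, b = 2, f(n) = 3·n⁶.
Compute the critical exponent d = log₂(8) = 3.
Compare f(n) = Θ(n⁶) against n^d:
  k = 6 > d = 3, so f(n) = Ω(n^(d+ε)) — Case 3.
  Regularity: a·(n/b)^6/n^6 = a/b^6 = 8/64 < 1 ✓.
  The top-level work dominates: T(n) = Θ(f(n)) = Θ(n⁶).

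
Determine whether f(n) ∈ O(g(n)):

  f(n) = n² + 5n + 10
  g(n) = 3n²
True

f(n) = n² + 5n + 10 and g(n) = 3n² are both O(n²).
Big-O permits equal growth rates (f ≤ c·g for some c), so f(n) = O(g(n)) is true.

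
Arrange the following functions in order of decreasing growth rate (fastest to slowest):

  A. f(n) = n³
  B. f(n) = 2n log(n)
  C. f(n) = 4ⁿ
C > A > B

Comparing growth rates:
C = 4ⁿ is O(4ⁿ)
A = n³ is O(n³)
B = 2n log(n) is O(n log n)

Therefore, the order from fastest to slowest is: C > A > B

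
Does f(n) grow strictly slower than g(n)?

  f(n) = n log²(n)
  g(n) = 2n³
True

f(n) = n log²(n) is O(n log² n), and g(n) = 2n³ is O(n³).
Since O(n log² n) grows strictly slower than O(n³), f(n) = o(g(n)) is true.
This means lim(n→∞) f(n)/g(n) = 0.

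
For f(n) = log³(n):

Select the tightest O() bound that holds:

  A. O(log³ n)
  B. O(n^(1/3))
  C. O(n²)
A

f(n) = log³(n) is O(log³ n).
All listed options are valid Big-O bounds (upper bounds),
but O(log³ n) is the tightest (smallest valid bound).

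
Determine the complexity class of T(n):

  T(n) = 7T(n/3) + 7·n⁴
Θ(n⁴)

Master Theorem: a = 7, b = 3, f(n) = 7·n⁴.
Compute the critical exponent d = log₃(7) = 1.771.
Compare f(n) = Θ(n⁴) against n^d:
  k = 4 > d = 1.771, so f(n) = Ω(n^(d+ε)) — Case 3.
  Regularity: a·(n/b)^4/n^4 = a/b^4 = 7/81 < 1 ✓.
  The top-level work dominates: T(n) = Θ(f(n)) = Θ(n⁴).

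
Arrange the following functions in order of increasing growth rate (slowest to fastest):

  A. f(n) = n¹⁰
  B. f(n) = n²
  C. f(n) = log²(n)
C < B < A

Comparing growth rates:
C = log²(n) is O(log² n)
B = n² is O(n²)
A = n¹⁰ is O(n¹⁰)

Therefore, the order from slowest to fastest is: C < B < A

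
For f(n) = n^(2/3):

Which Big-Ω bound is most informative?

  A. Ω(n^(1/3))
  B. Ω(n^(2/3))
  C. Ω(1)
B

f(n) = n^(2/3) is Ω(n^(2/3)).
All listed options are valid Big-Ω bounds (lower bounds),
but Ω(n^(2/3)) is the tightest (largest valid bound).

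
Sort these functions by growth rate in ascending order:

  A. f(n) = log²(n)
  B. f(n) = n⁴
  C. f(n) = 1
C < A < B

Comparing growth rates:
C = 1 is O(1)
A = log²(n) is O(log² n)
B = n⁴ is O(n⁴)

Therefore, the order from slowest to fastest is: C < A < B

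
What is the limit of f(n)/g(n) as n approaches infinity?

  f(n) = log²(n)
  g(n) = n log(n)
0

Since log²(n) (O(log² n)) grows slower than n log(n) (O(n log n)),
the ratio f(n)/g(n) → 0 as n → ∞.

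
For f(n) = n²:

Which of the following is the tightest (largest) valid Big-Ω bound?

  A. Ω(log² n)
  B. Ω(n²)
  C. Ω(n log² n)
B

f(n) = n² is Ω(n²).
All listed options are valid Big-Ω bounds (lower bounds),
but Ω(n²) is the tightest (largest valid bound).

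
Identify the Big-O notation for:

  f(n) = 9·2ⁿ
O(2ⁿ)

The dominant term in 9·2ⁿ is 9·2ⁿ, which is Θ(2ⁿ).
Constants are absorbed, so the tightest bound is O(2ⁿ).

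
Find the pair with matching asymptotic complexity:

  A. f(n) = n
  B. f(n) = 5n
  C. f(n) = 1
A and B

Examining each function:
  A. n is O(n)
  B. 5n is O(n)
  C. 1 is O(1)

Functions A and B both have the same complexity class.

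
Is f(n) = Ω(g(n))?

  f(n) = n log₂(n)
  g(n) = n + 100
True

f(n) = n log₂(n) is O(n log n), and g(n) = n + 100 is O(n).
Since O(n log n) grows at least as fast as O(n), f(n) = Ω(g(n)) is true.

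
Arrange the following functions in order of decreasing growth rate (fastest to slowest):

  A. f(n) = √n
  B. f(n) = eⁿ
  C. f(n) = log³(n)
B > A > C

Comparing growth rates:
B = eⁿ is O(eⁿ)
A = √n is O(√n)
C = log³(n) is O(log³ n)

Therefore, the order from fastest to slowest is: B > A > C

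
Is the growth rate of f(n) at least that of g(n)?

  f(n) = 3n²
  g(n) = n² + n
True

f(n) = 3n² and g(n) = n² + n are both O(n²).
Big-Ω permits equal growth rates (f ≥ c·g for some c > 0), so f(n) = Ω(g(n)) is true.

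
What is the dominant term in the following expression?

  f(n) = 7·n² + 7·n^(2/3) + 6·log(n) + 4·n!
4·n!

Looking at each term:
  - 7·n² is O(n²)
  - 7·n^(2/3) is O(n^(2/3))
  - 6·log(n) is O(log n)
  - 4·n! is O(n!)

The term 4·n! (O(n!)) grows fastest and dominates all others.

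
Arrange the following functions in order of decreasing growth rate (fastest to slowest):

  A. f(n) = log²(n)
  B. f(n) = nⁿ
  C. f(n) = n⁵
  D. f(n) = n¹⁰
B > D > C > A

Comparing growth rates:
B = nⁿ is O(nⁿ)
D = n¹⁰ is O(n¹⁰)
C = n⁵ is O(n⁵)
A = log²(n) is O(log² n)

Therefore, the order from fastest to slowest is: B > D > C > A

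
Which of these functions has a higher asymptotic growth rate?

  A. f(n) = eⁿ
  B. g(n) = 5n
A

f(n) = eⁿ is O(eⁿ), while g(n) = 5n is O(n).
Since O(eⁿ) grows faster than O(n), f(n) dominates.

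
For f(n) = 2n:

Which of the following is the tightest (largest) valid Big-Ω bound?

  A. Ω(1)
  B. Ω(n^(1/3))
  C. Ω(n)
C

f(n) = 2n is Ω(n).
All listed options are valid Big-Ω bounds (lower bounds),
but Ω(n) is the tightest (largest valid bound).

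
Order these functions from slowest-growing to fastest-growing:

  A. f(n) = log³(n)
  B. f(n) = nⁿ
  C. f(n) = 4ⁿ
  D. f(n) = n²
A < D < C < B

Comparing growth rates:
A = log³(n) is O(log³ n)
D = n² is O(n²)
C = 4ⁿ is O(4ⁿ)
B = nⁿ is O(nⁿ)

Therefore, the order from slowest to fastest is: A < D < C < B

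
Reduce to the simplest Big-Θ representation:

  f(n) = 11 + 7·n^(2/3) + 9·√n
Θ(n^(2/3))

Order the terms by growth rate: 11 ≺ 9·√n ≺ 7·n^(2/3).
The fastest-growing term 7·n^(2/3) dominates as n → ∞; dropping its constant factor gives Θ(n^(2/3)).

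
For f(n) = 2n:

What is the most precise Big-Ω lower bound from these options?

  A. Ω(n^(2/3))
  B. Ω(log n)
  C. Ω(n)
C

f(n) = 2n is Ω(n).
All listed options are valid Big-Ω bounds (lower bounds),
but Ω(n) is the tightest (largest valid bound).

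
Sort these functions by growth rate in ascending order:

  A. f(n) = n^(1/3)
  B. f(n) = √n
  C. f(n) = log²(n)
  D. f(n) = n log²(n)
C < A < B < D

Comparing growth rates:
C = log²(n) is O(log² n)
A = n^(1/3) is O(n^(1/3))
B = √n is O(√n)
D = n log²(n) is O(n log² n)

Therefore, the order from slowest to fastest is: C < A < B < D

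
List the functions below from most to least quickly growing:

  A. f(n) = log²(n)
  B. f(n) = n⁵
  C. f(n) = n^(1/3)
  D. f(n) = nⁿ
D > B > C > A

Comparing growth rates:
D = nⁿ is O(nⁿ)
B = n⁵ is O(n⁵)
C = n^(1/3) is O(n^(1/3))
A = log²(n) is O(log² n)

Therefore, the order from fastest to slowest is: D > B > C > A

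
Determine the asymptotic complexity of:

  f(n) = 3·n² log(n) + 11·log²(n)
O(n² log n)

The dominant term in 3·n² log(n) + 11·log²(n) is 3·n² log(n), which is Θ(n² log n).
Lower-order terms (11·log²(n)) are asymptotically negligible.
Constants are absorbed, so the tightest bound is O(n² log n).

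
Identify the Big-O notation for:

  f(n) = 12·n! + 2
O(n!)

The dominant term in 12·n! + 2 is 12·n!, which is Θ(n!).
Lower-order terms (2) are asymptotically negligible.
Constants are absorbed, so the tightest bound is O(n!).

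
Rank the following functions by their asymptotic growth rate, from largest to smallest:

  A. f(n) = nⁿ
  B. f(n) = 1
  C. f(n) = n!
A > C > B

Comparing growth rates:
A = nⁿ is O(nⁿ)
C = n! is O(n!)
B = 1 is O(1)

Therefore, the order from fastest to slowest is: A > C > B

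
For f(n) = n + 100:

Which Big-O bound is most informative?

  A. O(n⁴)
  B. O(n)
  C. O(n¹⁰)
B

f(n) = n + 100 is O(n).
All listed options are valid Big-O bounds (upper bounds),
but O(n) is the tightest (smallest valid bound).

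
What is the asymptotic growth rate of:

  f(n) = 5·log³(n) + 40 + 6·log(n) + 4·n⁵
Θ(n⁵)

Order the terms by growth rate: 40 ≺ 6·log(n) ≺ 5·log³(n) ≺ 4·n⁵.
The fastest-growing term 4·n⁵ dominates as n → ∞; dropping its constant factor gives Θ(n⁵).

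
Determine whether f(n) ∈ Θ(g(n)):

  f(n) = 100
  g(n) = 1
True

f(n) = 100 and g(n) = 1 are both O(1).
Since they have the same asymptotic growth rate, f(n) = Θ(g(n)) is true.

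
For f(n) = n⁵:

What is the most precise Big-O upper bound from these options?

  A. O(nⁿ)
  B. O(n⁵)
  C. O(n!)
B

f(n) = n⁵ is O(n⁵).
All listed options are valid Big-O bounds (upper bounds),
but O(n⁵) is the tightest (smallest valid bound).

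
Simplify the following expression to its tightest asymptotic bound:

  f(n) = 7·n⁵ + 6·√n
Θ(n⁵)

Order the terms by growth rate: 6·√n ≺ 7·n⁵.
The fastest-growing term 7·n⁵ dominates as n → ∞; dropping its constant factor gives Θ(n⁵).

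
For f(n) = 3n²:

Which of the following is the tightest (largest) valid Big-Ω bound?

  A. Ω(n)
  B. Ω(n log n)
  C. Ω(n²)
C

f(n) = 3n² is Ω(n²).
All listed options are valid Big-Ω bounds (lower bounds),
but Ω(n²) is the tightest (largest valid bound).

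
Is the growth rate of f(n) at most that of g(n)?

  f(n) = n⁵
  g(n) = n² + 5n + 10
False

f(n) = n⁵ is O(n⁵), and g(n) = n² + 5n + 10 is O(n²).
Since O(n⁵) grows faster than O(n²), f(n) = O(g(n)) is false.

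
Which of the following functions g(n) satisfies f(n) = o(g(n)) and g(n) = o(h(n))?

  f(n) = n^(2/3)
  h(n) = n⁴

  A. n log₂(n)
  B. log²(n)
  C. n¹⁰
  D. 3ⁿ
A

We need g(n) with n^(2/3) = o(g(n)) and g(n) = o(n⁴), i.e. O(n^(2/3)) ≺ g ≺ O(n⁴).
Check each option:
  A. n log₂(n) — O(n log n) is strictly between O(n^(2/3)) and O(n⁴) ✓
  B. log²(n) — O(log² n) does not grow strictly faster than f(n)
  C. n¹⁰ — O(n¹⁰) does not grow strictly slower than h(n)
  D. 3ⁿ — O(3ⁿ) does not grow strictly slower than h(n)

Only option A (n log₂(n)) lies strictly between.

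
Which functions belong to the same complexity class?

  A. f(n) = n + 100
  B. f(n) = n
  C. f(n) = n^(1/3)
A and B

Examining each function:
  A. n + 100 is O(n)
  B. n is O(n)
  C. n^(1/3) is O(n^(1/3))

Functions A and B both have the same complexity class.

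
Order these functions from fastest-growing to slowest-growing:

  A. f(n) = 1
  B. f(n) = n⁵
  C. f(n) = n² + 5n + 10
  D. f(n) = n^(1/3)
B > C > D > A

Comparing growth rates:
B = n⁵ is O(n⁵)
C = n² + 5n + 10 is O(n²)
D = n^(1/3) is O(n^(1/3))
A = 1 is O(1)

Therefore, the order from fastest to slowest is: B > C > D > A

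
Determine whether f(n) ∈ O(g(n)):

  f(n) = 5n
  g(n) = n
True

f(n) = 5n and g(n) = n are both O(n).
Big-O permits equal growth rates (f ≤ c·g for some c), so f(n) = O(g(n)) is true.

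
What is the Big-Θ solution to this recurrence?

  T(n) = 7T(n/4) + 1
Θ(n^log₄(7))

Master Theorem: a = 7, b = 4, f(n) = 1.
Compute the critical exponent d = log₄(7) = 1.404.
Compare f(n) = Θ(1) against n^d:
  k = 0 < d = 1.404, so f(n) = O(n^(d-ε)) — Case 1.
  The recursion cost dominates: T(n) = Θ(n^d) = Θ(n^log₄(7)).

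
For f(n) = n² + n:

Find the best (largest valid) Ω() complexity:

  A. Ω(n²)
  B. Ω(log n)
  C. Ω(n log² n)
A

f(n) = n² + n is Ω(n²).
All listed options are valid Big-Ω bounds (lower bounds),
but Ω(n²) is the tightest (largest valid bound).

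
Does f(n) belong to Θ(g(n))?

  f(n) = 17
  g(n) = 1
True

f(n) = 17 and g(n) = 1 are both O(1).
Since they have the same asymptotic growth rate, f(n) = Θ(g(n)) is true.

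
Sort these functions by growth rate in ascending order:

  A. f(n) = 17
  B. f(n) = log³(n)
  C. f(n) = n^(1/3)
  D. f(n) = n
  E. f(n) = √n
A < B < C < E < D

Comparing growth rates:
A = 17 is O(1)
B = log³(n) is O(log³ n)
C = n^(1/3) is O(n^(1/3))
E = √n is O(√n)
D = n is O(n)

Therefore, the order from slowest to fastest is: A < B < C < E < D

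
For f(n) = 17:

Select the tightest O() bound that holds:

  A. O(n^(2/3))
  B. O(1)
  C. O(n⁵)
B

f(n) = 17 is O(1).
All listed options are valid Big-O bounds (upper bounds),
but O(1) is the tightest (smallest valid bound).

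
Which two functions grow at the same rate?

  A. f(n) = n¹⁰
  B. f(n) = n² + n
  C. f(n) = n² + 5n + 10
B and C

Examining each function:
  A. n¹⁰ is O(n¹⁰)
  B. n² + n is O(n²)
  C. n² + 5n + 10 is O(n²)

Functions B and C both have the same complexity class.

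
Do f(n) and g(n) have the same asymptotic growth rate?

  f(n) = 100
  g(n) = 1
True

f(n) = 100 and g(n) = 1 are both O(1).
Since they have the same asymptotic growth rate, f(n) = Θ(g(n)) is true.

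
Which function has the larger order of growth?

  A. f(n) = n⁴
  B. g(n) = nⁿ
B

f(n) = n⁴ is O(n⁴), while g(n) = nⁿ is O(nⁿ).
Since O(nⁿ) grows faster than O(n⁴), g(n) dominates.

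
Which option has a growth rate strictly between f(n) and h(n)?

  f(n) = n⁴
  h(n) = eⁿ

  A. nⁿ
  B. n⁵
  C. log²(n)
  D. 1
B

We need g(n) with n⁴ = o(g(n)) and g(n) = o(eⁿ), i.e. O(n⁴) ≺ g ≺ O(eⁿ).
Check each option:
  A. nⁿ — O(nⁿ) does not grow strictly slower than h(n)
  B. n⁵ — O(n⁵) is strictly between O(n⁴) and O(eⁿ) ✓
  C. log²(n) — O(log² n) does not grow strictly faster than f(n)
  D. 1 — O(1) does not grow strictly faster than f(n)

Only option B (n⁵) lies strictly between.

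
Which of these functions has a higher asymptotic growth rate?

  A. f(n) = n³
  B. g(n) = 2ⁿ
B

f(n) = n³ is O(n³), while g(n) = 2ⁿ is O(2ⁿ).
Since O(2ⁿ) grows faster than O(n³), g(n) dominates.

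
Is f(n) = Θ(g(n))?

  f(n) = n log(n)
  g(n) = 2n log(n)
True

f(n) = n log(n) and g(n) = 2n log(n) are both O(n log n).
Since they have the same asymptotic growth rate, f(n) = Θ(g(n)) is true.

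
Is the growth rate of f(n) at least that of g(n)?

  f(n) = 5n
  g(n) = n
True

f(n) = 5n and g(n) = n are both O(n).
Big-Ω permits equal growth rates (f ≥ c·g for some c > 0), so f(n) = Ω(g(n)) is true.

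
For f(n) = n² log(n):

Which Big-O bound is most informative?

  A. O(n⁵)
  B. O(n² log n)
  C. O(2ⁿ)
B

f(n) = n² log(n) is O(n² log n).
All listed options are valid Big-O bounds (upper bounds),
but O(n² log n) is the tightest (smallest valid bound).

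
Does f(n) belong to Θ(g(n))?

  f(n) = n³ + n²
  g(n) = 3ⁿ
False

f(n) = n³ + n² is O(n³), and g(n) = 3ⁿ is O(3ⁿ).
Since they have different growth rates, f(n) = Θ(g(n)) is false.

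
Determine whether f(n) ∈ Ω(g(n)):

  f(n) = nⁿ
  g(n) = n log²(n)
True

f(n) = nⁿ is O(nⁿ), and g(n) = n log²(n) is O(n log² n).
Since O(nⁿ) grows at least as fast as O(n log² n), f(n) = Ω(g(n)) is true.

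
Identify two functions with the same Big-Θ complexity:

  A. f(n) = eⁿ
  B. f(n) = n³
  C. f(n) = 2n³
B and C

Examining each function:
  A. eⁿ is O(eⁿ)
  B. n³ is O(n³)
  C. 2n³ is O(n³)

Functions B and C both have the same complexity class.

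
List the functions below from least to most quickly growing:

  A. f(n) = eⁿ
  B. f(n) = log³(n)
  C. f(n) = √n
B < C < A

Comparing growth rates:
B = log³(n) is O(log³ n)
C = √n is O(√n)
A = eⁿ is O(eⁿ)

Therefore, the order from slowest to fastest is: B < C < A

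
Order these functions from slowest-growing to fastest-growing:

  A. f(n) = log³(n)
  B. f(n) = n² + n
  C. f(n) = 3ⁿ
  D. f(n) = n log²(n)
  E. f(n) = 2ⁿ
A < D < B < E < C

Comparing growth rates:
A = log³(n) is O(log³ n)
D = n log²(n) is O(n log² n)
B = n² + n is O(n²)
E = 2ⁿ is O(2ⁿ)
C = 3ⁿ is O(3ⁿ)

Therefore, the order from slowest to fastest is: A < D < B < E < C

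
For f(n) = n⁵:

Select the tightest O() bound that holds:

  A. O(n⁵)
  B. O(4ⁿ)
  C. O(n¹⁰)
A

f(n) = n⁵ is O(n⁵).
All listed options are valid Big-O bounds (upper bounds),
but O(n⁵) is the tightest (smallest valid bound).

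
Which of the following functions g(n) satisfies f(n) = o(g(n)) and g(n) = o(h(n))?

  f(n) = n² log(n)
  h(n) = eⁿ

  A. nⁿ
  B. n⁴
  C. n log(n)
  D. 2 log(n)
B

We need g(n) with n² log(n) = o(g(n)) and g(n) = o(eⁿ), i.e. O(n² log n) ≺ g ≺ O(eⁿ).
Check each option:
  A. nⁿ — O(nⁿ) does not grow strictly slower than h(n)
  B. n⁴ — O(n⁴) is strictly between O(n² log n) and O(eⁿ) ✓
  C. n log(n) — O(n log n) does not grow strictly faster than f(n)
  D. 2 log(n) — O(log n) does not grow strictly faster than f(n)

Only option B (n⁴) lies strictly between.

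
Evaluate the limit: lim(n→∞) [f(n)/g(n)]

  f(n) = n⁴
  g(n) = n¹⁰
0

Since n⁴ (O(n⁴)) grows slower than n¹⁰ (O(n¹⁰)),
the ratio f(n)/g(n) → 0 as n → ∞.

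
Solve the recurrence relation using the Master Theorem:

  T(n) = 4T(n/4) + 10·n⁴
Θ(n⁴)

Master Theorem: a = 4, b = 4, f(n) = 10·n⁴.
Compute the critical exponent d = log₄(4) = 1.
Compare f(n) = Θ(n⁴) against n^d:
  k = 4 > d = 1, so f(n) = Ω(n^(d+ε)) — Case 3.
  Regularity: a·(n/b)^4/n^4 = a/b^4 = 4/256 < 1 ✓.
  The top-level work dominates: T(n) = Θ(f(n)) = Θ(n⁴).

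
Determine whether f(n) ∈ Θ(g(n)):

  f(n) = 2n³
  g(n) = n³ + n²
True

f(n) = 2n³ and g(n) = n³ + n² are both O(n³).
Since they have the same asymptotic growth rate, f(n) = Θ(g(n)) is true.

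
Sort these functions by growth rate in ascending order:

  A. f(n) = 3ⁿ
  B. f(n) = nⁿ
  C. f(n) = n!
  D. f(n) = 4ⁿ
A < D < C < B

Comparing growth rates:
A = 3ⁿ is O(3ⁿ)
D = 4ⁿ is O(4ⁿ)
C = n! is O(n!)
B = nⁿ is O(nⁿ)

Therefore, the order from slowest to fastest is: A < D < C < B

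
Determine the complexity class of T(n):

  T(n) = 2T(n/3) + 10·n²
Θ(n²)

Master Theorem: a = 2, b = 3, f(n) = 10·n².
Compute the critical exponent d = log₃(2) = 0.631.
Compare f(n) = Θ(n²) against n^d:
  k = 2 > d = 0.631, so f(n) = Ω(n^(d+ε)) — Case 3.
  Regularity: a·(n/b)^2/n^2 = a/b^2 = 2/9 < 1 ✓.
  The top-level work dominates: T(n) = Θ(f(n)) = Θ(n²).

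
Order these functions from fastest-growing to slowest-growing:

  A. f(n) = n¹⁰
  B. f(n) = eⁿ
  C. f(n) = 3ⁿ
C > B > A

Comparing growth rates:
C = 3ⁿ is O(3ⁿ)
B = eⁿ is O(eⁿ)
A = n¹⁰ is O(n¹⁰)

Therefore, the order from fastest to slowest is: C > B > A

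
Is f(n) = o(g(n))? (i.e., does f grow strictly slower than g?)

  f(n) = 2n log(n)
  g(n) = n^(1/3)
False

f(n) = 2n log(n) is O(n log n), and g(n) = n^(1/3) is O(n^(1/3)).
Since O(n log n) grows faster than or equal to O(n^(1/3)), f(n) = o(g(n)) is false.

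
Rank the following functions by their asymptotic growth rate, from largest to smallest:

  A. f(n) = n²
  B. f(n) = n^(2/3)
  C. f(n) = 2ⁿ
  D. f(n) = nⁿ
D > C > A > B

Comparing growth rates:
D = nⁿ is O(nⁿ)
C = 2ⁿ is O(2ⁿ)
A = n² is O(n²)
B = n^(2/3) is O(n^(2/3))

Therefore, the order from fastest to slowest is: D > C > A > B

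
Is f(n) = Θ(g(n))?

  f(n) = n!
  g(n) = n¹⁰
False

f(n) = n! is O(n!), and g(n) = n¹⁰ is O(n¹⁰).
Since they have different growth rates, f(n) = Θ(g(n)) is false.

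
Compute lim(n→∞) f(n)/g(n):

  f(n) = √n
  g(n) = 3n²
0

Since √n (O(√n)) grows slower than 3n² (O(n²)),
the ratio f(n)/g(n) → 0 as n → ∞.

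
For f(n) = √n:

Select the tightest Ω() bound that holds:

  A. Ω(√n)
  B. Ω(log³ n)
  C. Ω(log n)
A

f(n) = √n is Ω(√n).
All listed options are valid Big-Ω bounds (lower bounds),
but Ω(√n) is the tightest (largest valid bound).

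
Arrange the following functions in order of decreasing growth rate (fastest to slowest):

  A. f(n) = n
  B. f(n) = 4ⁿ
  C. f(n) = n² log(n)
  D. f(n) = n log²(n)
B > C > D > A

Comparing growth rates:
B = 4ⁿ is O(4ⁿ)
C = n² log(n) is O(n² log n)
D = n log²(n) is O(n log² n)
A = n is O(n)

Therefore, the order from fastest to slowest is: B > C > D > A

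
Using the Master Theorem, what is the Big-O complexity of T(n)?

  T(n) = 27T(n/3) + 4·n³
Θ(n³ log n)

Master Theorem: a = 27, b = 3, f(n) = 4·n³.
Compute the critical exponent d = log₃(27) = 3.
Compare f(n) = Θ(n³) against n^d:
  k = 3 = d, so f(n) = Θ(n^d) — Case 2.
  Work is balanced across levels: T(n) = Θ(n^d log n) = Θ(n³ log n).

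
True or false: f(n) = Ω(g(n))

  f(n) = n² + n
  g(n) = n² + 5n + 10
True

f(n) = n² + n and g(n) = n² + 5n + 10 are both O(n²).
Big-Ω permits equal growth rates (f ≥ c·g for some c > 0), so f(n) = Ω(g(n)) is true.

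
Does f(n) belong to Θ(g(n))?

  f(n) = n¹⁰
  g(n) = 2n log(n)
False

f(n) = n¹⁰ is O(n¹⁰), and g(n) = 2n log(n) is O(n log n).
Since they have different growth rates, f(n) = Θ(g(n)) is false.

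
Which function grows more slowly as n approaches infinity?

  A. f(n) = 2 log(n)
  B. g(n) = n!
A

f(n) = 2 log(n) is O(log n), while g(n) = n! is O(n!).
Since O(log n) grows slower than O(n!), f(n) is dominated.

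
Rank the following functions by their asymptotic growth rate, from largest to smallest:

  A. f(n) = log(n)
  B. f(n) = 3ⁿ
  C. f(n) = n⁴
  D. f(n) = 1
B > C > A > D

Comparing growth rates:
B = 3ⁿ is O(3ⁿ)
C = n⁴ is O(n⁴)
A = log(n) is O(log n)
D = 1 is O(1)

Therefore, the order from fastest to slowest is: B > C > A > D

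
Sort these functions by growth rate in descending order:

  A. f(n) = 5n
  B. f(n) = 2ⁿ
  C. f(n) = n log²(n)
B > C > A

Comparing growth rates:
B = 2ⁿ is O(2ⁿ)
C = n log²(n) is O(n log² n)
A = 5n is O(n)

Therefore, the order from fastest to slowest is: B > C > A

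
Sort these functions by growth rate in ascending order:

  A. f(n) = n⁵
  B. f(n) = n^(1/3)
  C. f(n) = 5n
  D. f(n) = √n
B < D < C < A

Comparing growth rates:
B = n^(1/3) is O(n^(1/3))
D = √n is O(√n)
C = 5n is O(n)
A = n⁵ is O(n⁵)

Therefore, the order from slowest to fastest is: B < D < C < A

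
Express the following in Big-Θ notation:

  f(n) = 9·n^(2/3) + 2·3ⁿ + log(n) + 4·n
Θ(3ⁿ)

Order the terms by growth rate: log(n) ≺ 9·n^(2/3) ≺ 4·n ≺ 2·3ⁿ.
The fastest-growing term 2·3ⁿ dominates as n → ∞; dropping its constant factor gives Θ(3ⁿ).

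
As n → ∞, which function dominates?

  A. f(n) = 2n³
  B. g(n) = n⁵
B

f(n) = 2n³ is O(n³), while g(n) = n⁵ is O(n⁵).
Since O(n⁵) grows faster than O(n³), g(n) dominates.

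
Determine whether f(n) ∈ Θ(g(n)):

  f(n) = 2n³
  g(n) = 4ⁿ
False

f(n) = 2n³ is O(n³), and g(n) = 4ⁿ is O(4ⁿ).
Since they have different growth rates, f(n) = Θ(g(n)) is false.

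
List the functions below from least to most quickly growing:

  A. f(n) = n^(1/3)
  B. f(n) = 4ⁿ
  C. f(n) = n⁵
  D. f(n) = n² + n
A < D < C < B

Comparing growth rates:
A = n^(1/3) is O(n^(1/3))
D = n² + n is O(n²)
C = n⁵ is O(n⁵)
B = 4ⁿ is O(4ⁿ)

Therefore, the order from slowest to fastest is: A < D < C < B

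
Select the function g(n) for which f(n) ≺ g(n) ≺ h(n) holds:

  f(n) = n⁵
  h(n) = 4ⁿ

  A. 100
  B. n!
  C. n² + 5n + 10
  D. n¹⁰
D

We need g(n) with n⁵ = o(g(n)) and g(n) = o(4ⁿ), i.e. O(n⁵) ≺ g ≺ O(4ⁿ).
Check each option:
  A. 100 — O(1) does not grow strictly faster than f(n)
  B. n! — O(n!) does not grow strictly slower than h(n)
  C. n² + 5n + 10 — O(n²) does not grow strictly faster than f(n)
  D. n¹⁰ — O(n¹⁰) is strictly between O(n⁵) and O(4ⁿ) ✓

Only option D (n¹⁰) lies strictly between.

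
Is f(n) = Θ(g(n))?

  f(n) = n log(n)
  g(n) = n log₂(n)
True

f(n) = n log(n) and g(n) = n log₂(n) are both O(n log n).
Since they have the same asymptotic growth rate, f(n) = Θ(g(n)) is true.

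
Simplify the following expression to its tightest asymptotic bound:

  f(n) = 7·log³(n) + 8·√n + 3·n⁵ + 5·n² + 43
Θ(n⁵)

Order the terms by growth rate: 43 ≺ 7·log³(n) ≺ 8·√n ≺ 5·n² ≺ 3·n⁵.
The fastest-growing term 3·n⁵ dominates as n → ∞; dropping its constant factor gives Θ(n⁵).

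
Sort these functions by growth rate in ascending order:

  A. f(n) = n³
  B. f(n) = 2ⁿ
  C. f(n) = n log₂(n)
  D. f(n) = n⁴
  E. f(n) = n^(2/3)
E < C < A < D < B

Comparing growth rates:
E = n^(2/3) is O(n^(2/3))
C = n log₂(n) is O(n log n)
A = n³ is O(n³)
D = n⁴ is O(n⁴)
B = 2ⁿ is O(2ⁿ)

Therefore, the order from slowest to fastest is: E < C < A < D < B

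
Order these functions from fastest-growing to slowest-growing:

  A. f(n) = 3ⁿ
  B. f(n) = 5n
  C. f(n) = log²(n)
A > B > C

Comparing growth rates:
A = 3ⁿ is O(3ⁿ)
B = 5n is O(n)
C = log²(n) is O(log² n)

Therefore, the order from fastest to slowest is: A > B > C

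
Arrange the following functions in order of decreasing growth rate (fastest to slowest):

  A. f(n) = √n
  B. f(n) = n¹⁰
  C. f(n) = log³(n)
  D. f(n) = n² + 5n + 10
B > D > A > C

Comparing growth rates:
B = n¹⁰ is O(n¹⁰)
D = n² + 5n + 10 is O(n²)
A = √n is O(√n)
C = log³(n) is O(log³ n)

Therefore, the order from fastest to slowest is: B > D > A > C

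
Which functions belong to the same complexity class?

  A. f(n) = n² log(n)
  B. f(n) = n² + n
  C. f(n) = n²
B and C

Examining each function:
  A. n² log(n) is O(n² log n)
  B. n² + n is O(n²)
  C. n² is O(n²)

Functions B and C both have the same complexity class.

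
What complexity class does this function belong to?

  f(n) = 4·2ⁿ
O(2ⁿ)

The dominant term in 4·2ⁿ is 4·2ⁿ, which is Θ(2ⁿ).
Constants are absorbed, so the tightest bound is O(2ⁿ).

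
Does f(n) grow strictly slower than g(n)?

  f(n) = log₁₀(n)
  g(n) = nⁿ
True

f(n) = log₁₀(n) is O(log n), and g(n) = nⁿ is O(nⁿ).
Since O(log n) grows strictly slower than O(nⁿ), f(n) = o(g(n)) is true.
This means lim(n→∞) f(n)/g(n) = 0.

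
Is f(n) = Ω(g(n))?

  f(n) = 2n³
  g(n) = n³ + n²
True

f(n) = 2n³ and g(n) = n³ + n² are both O(n³).
Big-Ω permits equal growth rates (f ≥ c·g for some c > 0), so f(n) = Ω(g(n)) is true.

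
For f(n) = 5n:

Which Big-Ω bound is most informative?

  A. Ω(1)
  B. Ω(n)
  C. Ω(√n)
B

f(n) = 5n is Ω(n).
All listed options are valid Big-Ω bounds (lower bounds),
but Ω(n) is the tightest (largest valid bound).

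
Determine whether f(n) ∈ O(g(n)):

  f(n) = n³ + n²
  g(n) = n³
True

f(n) = n³ + n² and g(n) = n³ are both O(n³).
Big-O permits equal growth rates (f ≤ c·g for some c), so f(n) = O(g(n)) is true.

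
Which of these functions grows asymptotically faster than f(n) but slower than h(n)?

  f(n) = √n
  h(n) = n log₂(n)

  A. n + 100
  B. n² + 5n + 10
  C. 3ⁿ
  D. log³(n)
A

We need g(n) with √n = o(g(n)) and g(n) = o(n log₂(n)), i.e. O(√n) ≺ g ≺ O(n log n).
Check each option:
  A. n + 100 — O(n) is strictly between O(√n) and O(n log n) ✓
  B. n² + 5n + 10 — O(n²) does not grow strictly slower than h(n)
  C. 3ⁿ — O(3ⁿ) does not grow strictly slower than h(n)
  D. log³(n) — O(log³ n) does not grow strictly faster than f(n)

Only option A (n + 100) lies strictly between.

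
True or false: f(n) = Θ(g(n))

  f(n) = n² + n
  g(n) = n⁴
False

f(n) = n² + n is O(n²), and g(n) = n⁴ is O(n⁴).
Since they have different growth rates, f(n) = Θ(g(n)) is false.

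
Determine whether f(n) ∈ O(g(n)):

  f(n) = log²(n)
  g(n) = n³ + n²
True

f(n) = log²(n) is O(log² n), and g(n) = n³ + n² is O(n³).
Since O(log² n) ⊆ O(n³) (f grows no faster than g), f(n) = O(g(n)) is true.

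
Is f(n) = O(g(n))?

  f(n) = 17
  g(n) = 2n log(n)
True

f(n) = 17 is O(1), and g(n) = 2n log(n) is O(n log n).
Since O(1) ⊆ O(n log n) (f grows no faster than g), f(n) = O(g(n)) is true.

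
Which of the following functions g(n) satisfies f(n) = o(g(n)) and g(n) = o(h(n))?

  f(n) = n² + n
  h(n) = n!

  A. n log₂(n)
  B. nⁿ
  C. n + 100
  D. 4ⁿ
D

We need g(n) with n² + n = o(g(n)) and g(n) = o(n!), i.e. O(n²) ≺ g ≺ O(n!).
Check each option:
  A. n log₂(n) — O(n log n) does not grow strictly faster than f(n)
  B. nⁿ — O(nⁿ) does not grow strictly slower than h(n)
  C. n + 100 — O(n) does not grow strictly faster than f(n)
  D. 4ⁿ — O(4ⁿ) is strictly between O(n²) and O(n!) ✓

Only option D (4ⁿ) lies strictly between.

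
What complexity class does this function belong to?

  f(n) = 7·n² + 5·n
O(n²)

The dominant term in 7·n² + 5·n is 7·n², which is Θ(n²).
Lower-order terms (5·n) are asymptotically negligible.
Constants are absorbed, so the tightest bound is O(n²).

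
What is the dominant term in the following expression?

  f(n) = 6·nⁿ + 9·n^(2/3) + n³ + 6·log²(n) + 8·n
6·nⁿ

Looking at each term:
  - 6·nⁿ is O(nⁿ)
  - 9·n^(2/3) is O(n^(2/3))
  - n³ is O(n³)
  - 6·log²(n) is O(log² n)
  - 8·n is O(n)

The term 6·nⁿ (O(nⁿ)) grows fastest and dominates all others.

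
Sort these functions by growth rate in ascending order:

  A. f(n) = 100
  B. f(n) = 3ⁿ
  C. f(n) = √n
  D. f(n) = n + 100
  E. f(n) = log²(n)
A < E < C < D < B

Comparing growth rates:
A = 100 is O(1)
E = log²(n) is O(log² n)
C = √n is O(√n)
D = n + 100 is O(n)
B = 3ⁿ is O(3ⁿ)

Therefore, the order from slowest to fastest is: A < E < C < D < B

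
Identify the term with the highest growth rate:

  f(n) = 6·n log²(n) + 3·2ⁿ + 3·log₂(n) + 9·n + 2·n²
3·2ⁿ

Looking at each term:
  - 6·n log²(n) is O(n log² n)
  - 3·2ⁿ is O(2ⁿ)
  - 3·log₂(n) is O(log n)
  - 9·n is O(n)
  - 2·n² is O(n²)

The term 3·2ⁿ (O(2ⁿ)) grows fastest and dominates all others.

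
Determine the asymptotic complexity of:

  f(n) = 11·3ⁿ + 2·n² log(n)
O(3ⁿ)

The dominant term in 11·3ⁿ + 2·n² log(n) is 11·3ⁿ, which is Θ(3ⁿ).
Lower-order terms (2·n² log(n)) are asymptotically negligible.
Constants are absorbed, so the tightest bound is O(3ⁿ).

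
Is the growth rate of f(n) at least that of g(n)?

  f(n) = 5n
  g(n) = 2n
True

f(n) = 5n and g(n) = 2n are both O(n).
Big-Ω permits equal growth rates (f ≥ c·g for some c > 0), so f(n) = Ω(g(n)) is true.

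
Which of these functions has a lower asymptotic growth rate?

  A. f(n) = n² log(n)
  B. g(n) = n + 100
B

f(n) = n² log(n) is O(n² log n), while g(n) = n + 100 is O(n).
Since O(n) grows slower than O(n² log n), g(n) is dominated.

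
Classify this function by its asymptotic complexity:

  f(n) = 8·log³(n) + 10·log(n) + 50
O(log³ n)

The dominant term in 8·log³(n) + 10·log(n) + 50 is 8·log³(n), which is Θ(log³ n).
Lower-order terms (10·log(n), 50) are asymptotically negligible.
Constants are absorbed, so the tightest bound is O(log³ n).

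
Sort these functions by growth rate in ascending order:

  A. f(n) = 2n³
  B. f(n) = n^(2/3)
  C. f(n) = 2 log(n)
C < B < A

Comparing growth rates:
C = 2 log(n) is O(log n)
B = n^(2/3) is O(n^(2/3))
A = 2n³ is O(n³)

Therefore, the order from slowest to fastest is: C < B < A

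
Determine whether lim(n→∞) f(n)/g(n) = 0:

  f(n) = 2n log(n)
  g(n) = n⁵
True

f(n) = 2n log(n) is O(n log n), and g(n) = n⁵ is O(n⁵).
Since O(n log n) grows strictly slower than O(n⁵), f(n) = o(g(n)) is true.
This means lim(n→∞) f(n)/g(n) = 0.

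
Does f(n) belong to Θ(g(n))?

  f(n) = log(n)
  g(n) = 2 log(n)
True

f(n) = log(n) and g(n) = 2 log(n) are both O(log n).
Since they have the same asymptotic growth rate, f(n) = Θ(g(n)) is true.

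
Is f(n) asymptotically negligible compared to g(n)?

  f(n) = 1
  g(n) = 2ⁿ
True

f(n) = 1 is O(1), and g(n) = 2ⁿ is O(2ⁿ).
Since O(1) grows strictly slower than O(2ⁿ), f(n) = o(g(n)) is true.
This means lim(n→∞) f(n)/g(n) = 0.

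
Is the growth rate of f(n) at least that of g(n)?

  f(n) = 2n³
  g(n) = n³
True

f(n) = 2n³ and g(n) = n³ are both O(n³).
Big-Ω permits equal growth rates (f ≥ c·g for some c > 0), so f(n) = Ω(g(n)) is true.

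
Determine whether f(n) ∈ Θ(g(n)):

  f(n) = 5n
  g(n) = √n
False

f(n) = 5n is O(n), and g(n) = √n is O(√n).
Since they have different growth rates, f(n) = Θ(g(n)) is false.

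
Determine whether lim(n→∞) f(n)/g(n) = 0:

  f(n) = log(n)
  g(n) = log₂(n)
False

f(n) = log(n) is O(log n), and g(n) = log₂(n) is O(log n).
Since they have the same growth rate, f(n) = o(g(n)) is false.
(f = o(g) requires f to grow strictly slower, not equal.)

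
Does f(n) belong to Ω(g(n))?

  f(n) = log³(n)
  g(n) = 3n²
False

f(n) = log³(n) is O(log³ n), and g(n) = 3n² is O(n²).
Since O(log³ n) grows slower than O(n²), f(n) = Ω(g(n)) is false.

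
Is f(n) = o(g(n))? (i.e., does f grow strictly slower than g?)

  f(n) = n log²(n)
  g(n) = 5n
False

f(n) = n log²(n) is O(n log² n), and g(n) = 5n is O(n).
Since O(n log² n) grows faster than or equal to O(n), f(n) = o(g(n)) is false.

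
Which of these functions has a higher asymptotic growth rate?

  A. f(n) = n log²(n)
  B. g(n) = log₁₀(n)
A

f(n) = n log²(n) is O(n log² n), while g(n) = log₁₀(n) is O(log n).
Since O(n log² n) grows faster than O(log n), f(n) dominates.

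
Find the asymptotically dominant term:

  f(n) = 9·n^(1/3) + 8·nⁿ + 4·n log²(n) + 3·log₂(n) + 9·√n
8·nⁿ

Looking at each term:
  - 9·n^(1/3) is O(n^(1/3))
  - 8·nⁿ is O(nⁿ)
  - 4·n log²(n) is O(n log² n)
  - 3·log₂(n) is O(log n)
  - 9·√n is O(√n)

The term 8·nⁿ (O(nⁿ)) grows fastest and dominates all others.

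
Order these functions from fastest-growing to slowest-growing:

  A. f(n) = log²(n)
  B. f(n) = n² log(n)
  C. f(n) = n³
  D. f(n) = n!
D > C > B > A

Comparing growth rates:
D = n! is O(n!)
C = n³ is O(n³)
B = n² log(n) is O(n² log n)
A = log²(n) is O(log² n)

Therefore, the order from fastest to slowest is: D > C > B > A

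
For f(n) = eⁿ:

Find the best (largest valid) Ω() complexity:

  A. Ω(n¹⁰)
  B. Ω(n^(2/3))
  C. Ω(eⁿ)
C

f(n) = eⁿ is Ω(eⁿ).
All listed options are valid Big-Ω bounds (lower bounds),
but Ω(eⁿ) is the tightest (largest valid bound).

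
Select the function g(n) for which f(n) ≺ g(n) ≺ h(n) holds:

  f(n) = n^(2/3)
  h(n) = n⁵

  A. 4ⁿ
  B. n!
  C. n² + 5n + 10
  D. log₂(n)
C

We need g(n) with n^(2/3) = o(g(n)) and g(n) = o(n⁵), i.e. O(n^(2/3)) ≺ g ≺ O(n⁵).
Check each option:
  A. 4ⁿ — O(4ⁿ) does not grow strictly slower than h(n)
  B. n! — O(n!) does not grow strictly slower than h(n)
  C. n² + 5n + 10 — O(n²) is strictly between O(n^(2/3)) and O(n⁵) ✓
  D. log₂(n) — O(log n) does not grow strictly faster than f(n)

Only option C (n² + 5n + 10) lies strictly between.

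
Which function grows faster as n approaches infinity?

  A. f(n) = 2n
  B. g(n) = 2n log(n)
B

f(n) = 2n is O(n), while g(n) = 2n log(n) is O(n log n).
Since O(n log n) grows faster than O(n), g(n) dominates.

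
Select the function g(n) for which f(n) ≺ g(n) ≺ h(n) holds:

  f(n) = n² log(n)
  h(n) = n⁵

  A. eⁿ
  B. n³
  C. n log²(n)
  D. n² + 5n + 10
B

We need g(n) with n² log(n) = o(g(n)) and g(n) = o(n⁵), i.e. O(n² log n) ≺ g ≺ O(n⁵).
Check each option:
  A. eⁿ — O(eⁿ) does not grow strictly slower than h(n)
  B. n³ — O(n³) is strictly between O(n² log n) and O(n⁵) ✓
  C. n log²(n) — O(n log² n) does not grow strictly faster than f(n)
  D. n² + 5n + 10 — O(n²) does not grow strictly faster than f(n)

Only option B (n³) lies strictly between.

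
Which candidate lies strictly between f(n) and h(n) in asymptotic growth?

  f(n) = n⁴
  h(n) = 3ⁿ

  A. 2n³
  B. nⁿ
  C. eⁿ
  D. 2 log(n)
C

We need g(n) with n⁴ = o(g(n)) and g(n) = o(3ⁿ), i.e. O(n⁴) ≺ g ≺ O(3ⁿ).
Check each option:
  A. 2n³ — O(n³) does not grow strictly faster than f(n)
  B. nⁿ — O(nⁿ) does not grow strictly slower than h(n)
  C. eⁿ — O(eⁿ) is strictly between O(n⁴) and O(3ⁿ) ✓
  D. 2 log(n) — O(log n) does not grow strictly faster than f(n)

Only option C (eⁿ) lies strictly between.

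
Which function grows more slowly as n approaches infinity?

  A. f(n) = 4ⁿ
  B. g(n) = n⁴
B

f(n) = 4ⁿ is O(4ⁿ), while g(n) = n⁴ is O(n⁴).
Since O(n⁴) grows slower than O(4ⁿ), g(n) is dominated.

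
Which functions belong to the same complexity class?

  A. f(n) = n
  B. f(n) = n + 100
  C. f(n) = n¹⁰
A and B

Examining each function:
  A. n is O(n)
  B. n + 100 is O(n)
  C. n¹⁰ is O(n¹⁰)

Functions A and B both have the same complexity class.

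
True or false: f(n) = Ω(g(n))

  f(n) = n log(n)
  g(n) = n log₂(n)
True

f(n) = n log(n) and g(n) = n log₂(n) are both O(n log n).
Big-Ω permits equal growth rates (f ≥ c·g for some c > 0), so f(n) = Ω(g(n)) is true.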